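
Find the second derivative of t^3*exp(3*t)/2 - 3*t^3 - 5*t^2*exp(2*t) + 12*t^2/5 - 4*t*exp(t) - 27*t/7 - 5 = 9*t^3*exp(3*t)/2 + 9*t^2*exp(3*t) - 20*t^2*exp(2*t) + 3*t*exp(3*t) - 40*t*exp(2*t) - 4*t*exp(t) - 18*t - 10*exp(2*t) - 8*exp(t) + 24/5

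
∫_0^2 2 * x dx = 4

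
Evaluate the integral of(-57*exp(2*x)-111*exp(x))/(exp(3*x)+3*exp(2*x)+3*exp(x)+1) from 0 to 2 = -105/4 - 21*exp(2)/(1 + exp(2)) + 3*(-3*exp(2)/(1 + exp(2)) + 5)^2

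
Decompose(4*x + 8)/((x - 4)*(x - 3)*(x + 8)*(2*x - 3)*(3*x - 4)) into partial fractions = -27/(28*(3*x - 4)) + 224/(285*(2*x - 3)) - 1/(2926*(x + 8)) - 4/(33*(x - 3)) + 1/(20*(x - 4))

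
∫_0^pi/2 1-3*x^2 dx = -pi^3/8 + pi/2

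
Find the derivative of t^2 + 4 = 2*t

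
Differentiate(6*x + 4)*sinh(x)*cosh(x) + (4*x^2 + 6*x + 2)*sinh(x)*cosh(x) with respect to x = 4*x^2*cosh(2*x) + 4*x*sinh(2*x) + 12*x*cosh(2*x) + 6*sinh(2*x) + 6*cosh(2*x)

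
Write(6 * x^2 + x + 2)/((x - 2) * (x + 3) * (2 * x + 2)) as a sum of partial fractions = 53/(20*(x + 3)) - 7/(12*(x + 1)) + 14/(15*(x - 2))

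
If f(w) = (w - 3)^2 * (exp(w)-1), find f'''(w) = w^2*exp(w) - 3*exp(w)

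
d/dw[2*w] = 2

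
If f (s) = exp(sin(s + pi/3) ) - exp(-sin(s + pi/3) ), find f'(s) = (exp(sqrt(3)*cos(s))*exp(sin(s)) + 1)*exp(-sin(s + pi/3))*cos(s + pi/3)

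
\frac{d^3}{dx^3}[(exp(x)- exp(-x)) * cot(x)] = (-6*exp(2*x)*cot(x)^4 + 6*exp(2*x)*cot(x)^3 - 11*exp(2*x)*cot(x)^2 + 7*exp(2*x)*cot(x) - 5*exp(2*x) + 6*cot(x)^4 + 6*cot(x)^3 + 11*cot(x)^2 + 7*cot(x) + 5)*exp(-x)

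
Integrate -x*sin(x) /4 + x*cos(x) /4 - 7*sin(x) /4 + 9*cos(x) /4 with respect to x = sqrt(2)*(x + 8)*sin(x + pi/4)/4 + C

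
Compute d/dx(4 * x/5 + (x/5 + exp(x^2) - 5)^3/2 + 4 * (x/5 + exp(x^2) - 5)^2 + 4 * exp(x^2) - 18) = 3*x^3*exp(x^2)/25 + 6*x^2*exp(2*x^2)/5 - 14*x^2*exp(x^2)/5 + 3*x^2/250 + 3*x*exp(3*x^2) - 14*x*exp(2*x^2) + 78*x*exp(x^2)/25 - 7*x/25 + 3*exp(2*x^2)/10 - 7*exp(x^2)/5 + 3/10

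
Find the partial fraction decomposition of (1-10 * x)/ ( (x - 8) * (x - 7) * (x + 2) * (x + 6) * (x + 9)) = 13/(816*(x + 9)) - 61/(2184*(x + 6)) + 1/(120*(x + 2)) + 23/(624*(x - 7)) - 79/(2380*(x - 8))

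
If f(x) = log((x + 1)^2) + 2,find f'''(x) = 4/(x^3 + 3*x^2 + 3*x + 1)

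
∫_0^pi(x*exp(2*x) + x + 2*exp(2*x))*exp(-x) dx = (1 + pi)*(-exp(-pi) + exp(pi))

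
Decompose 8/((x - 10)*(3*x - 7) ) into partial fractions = -24/(23*(3*x - 7)) + 8/(23*(x - 10))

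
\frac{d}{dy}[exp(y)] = exp(y)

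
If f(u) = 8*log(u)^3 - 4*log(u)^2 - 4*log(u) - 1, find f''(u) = (-24*log(u)^2 + 56*log(u) - 4)/u^2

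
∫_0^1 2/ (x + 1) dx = log(4)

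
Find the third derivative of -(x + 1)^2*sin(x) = x^2*cos(x) + 6*x*sin(x) + 2*x*cos(x) + 6*sin(x) - 5*cos(x)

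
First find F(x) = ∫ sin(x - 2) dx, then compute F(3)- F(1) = 0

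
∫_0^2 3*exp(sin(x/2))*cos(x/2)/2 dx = -3 + 3*exp(sin(1))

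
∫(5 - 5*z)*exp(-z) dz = 5*z*exp(-z) + C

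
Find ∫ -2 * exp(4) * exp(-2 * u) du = exp(4 - 2*u) + C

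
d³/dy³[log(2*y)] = 2/y^3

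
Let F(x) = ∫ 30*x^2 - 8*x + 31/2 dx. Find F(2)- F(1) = 147/2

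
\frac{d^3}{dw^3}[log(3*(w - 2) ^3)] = 6/(w^3 - 6*w^2 + 12*w - 8)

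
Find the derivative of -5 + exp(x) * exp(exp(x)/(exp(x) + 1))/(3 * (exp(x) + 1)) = (exp(x + exp(x)/(exp(x) + 1)) + 2*exp(2*x + exp(x)/(exp(x) + 1)))/(3*exp(3*x) + 9*exp(2*x) + 9*exp(x) + 3)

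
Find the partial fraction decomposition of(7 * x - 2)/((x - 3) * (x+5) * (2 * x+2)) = -37/(64*(x + 5)) + 9/(32*(x + 1)) + 19/(64*(x - 3))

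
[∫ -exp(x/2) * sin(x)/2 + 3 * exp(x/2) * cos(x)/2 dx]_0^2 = -1 + E*(cos(2) + sin(2))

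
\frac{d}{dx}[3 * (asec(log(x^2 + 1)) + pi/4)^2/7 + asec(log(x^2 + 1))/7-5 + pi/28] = (12*x*asec(log(x^2 + 1)) + 2*x + 3*pi*x)/(7*x^2*sqrt(1 - 1/log(x^2 + 1)^2)*log(x^2 + 1)^2 + 7*sqrt(1 - 1/log(x^2 + 1)^2)*log(x^2 + 1)^2)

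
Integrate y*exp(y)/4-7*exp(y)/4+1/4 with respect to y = (y - 8)*(exp(y) + 1)/4 + C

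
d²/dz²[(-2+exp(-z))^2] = (4 - 4*exp(z))*exp(-2*z)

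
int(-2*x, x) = -x^2 + C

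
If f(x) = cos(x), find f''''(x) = cos(x)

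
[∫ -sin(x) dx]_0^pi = -2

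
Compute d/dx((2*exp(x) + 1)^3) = 24*exp(3*x) + 24*exp(2*x) + 6*exp(x)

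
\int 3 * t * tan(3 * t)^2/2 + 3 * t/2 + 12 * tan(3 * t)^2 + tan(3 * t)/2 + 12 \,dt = (t/2 + 4)*tan(3*t) + C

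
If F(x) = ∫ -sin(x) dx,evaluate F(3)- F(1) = cos(3) - cos(1)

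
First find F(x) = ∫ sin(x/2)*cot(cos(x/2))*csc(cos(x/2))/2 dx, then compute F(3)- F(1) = -csc(cos(1/2)) + csc(cos(3/2))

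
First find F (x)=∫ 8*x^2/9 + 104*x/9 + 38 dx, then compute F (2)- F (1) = 1550/27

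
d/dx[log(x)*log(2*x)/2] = (2*log(x) + log(2))/(2*x)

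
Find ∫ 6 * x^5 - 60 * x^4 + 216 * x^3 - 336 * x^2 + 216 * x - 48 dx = x^6 - 12*x^5 + 54*x^4 - 112*x^3 + 108*x^2 - 48*x + C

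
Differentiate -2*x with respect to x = -2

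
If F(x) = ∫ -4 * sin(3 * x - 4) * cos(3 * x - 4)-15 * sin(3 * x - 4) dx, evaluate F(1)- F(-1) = -5*cos(7) + cos(2)/3 - cos(14)/3 + 5*cos(1)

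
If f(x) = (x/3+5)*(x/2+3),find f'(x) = x/3 + 7/2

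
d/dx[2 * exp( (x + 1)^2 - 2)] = 4*x*exp(x^2 + 2*x - 1) + 4*exp(x^2 + 2*x - 1)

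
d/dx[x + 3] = 1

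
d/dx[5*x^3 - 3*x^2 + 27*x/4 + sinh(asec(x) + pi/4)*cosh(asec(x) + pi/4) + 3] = (60*x^4*sqrt(1 - 1/x^2) - 24*x^3*sqrt(1 - 1/x^2) + 27*x^2*sqrt(1 - 1/x^2) + 4*cosh(2*asec(x) + pi/2))/(4*x^2*sqrt(1 - 1/x^2))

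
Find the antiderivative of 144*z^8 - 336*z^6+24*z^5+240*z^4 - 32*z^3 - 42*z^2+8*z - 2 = 16*z^9 - 48*z^7 + 4*z^6 + 48*z^5 - 8*z^4 - 14*z^3 + 4*z^2 - 2*z + C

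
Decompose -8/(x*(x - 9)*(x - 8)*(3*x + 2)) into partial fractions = 54/(377*(3*x + 2)) + 1/(26*(x - 8)) - 8/(261*(x - 9)) - 1/(18*x)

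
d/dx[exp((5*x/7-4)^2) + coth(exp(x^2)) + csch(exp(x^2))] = -2*x*exp(x^2)*cosh(exp(x^2))/sinh(exp(x^2))^2 - 2*x*exp(x^2)/sinh(exp(x^2))^2 + 50*x*exp(16)*exp(-40*x/7)*exp(25*x^2/49)/49 - 40*exp(16)*exp(-40*x/7)*exp(25*x^2/49)/7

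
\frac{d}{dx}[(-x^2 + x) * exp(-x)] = (x^2 - 3*x + 1)*exp(-x)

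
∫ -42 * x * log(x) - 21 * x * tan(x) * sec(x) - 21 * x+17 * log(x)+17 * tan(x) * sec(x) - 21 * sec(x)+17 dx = (17 - 21*x)*(x*log(x) + sec(x)) + C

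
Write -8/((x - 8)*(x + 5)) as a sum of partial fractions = 8/(13*(x + 5)) - 8/(13*(x - 8))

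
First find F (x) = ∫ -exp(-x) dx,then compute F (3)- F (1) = -exp(-1) + exp(-3)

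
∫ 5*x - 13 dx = 5*x^2/2 - 13*x + C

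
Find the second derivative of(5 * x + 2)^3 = 750*x + 300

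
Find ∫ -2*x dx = -x^2 + C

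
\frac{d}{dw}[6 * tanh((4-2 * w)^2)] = -48*w*tanh(4*w^2 - 16*w + 16)^2 + 48*w + 96*tanh(4*w^2 - 16*w + 16)^2 - 96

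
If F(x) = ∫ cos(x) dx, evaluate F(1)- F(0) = sin(1)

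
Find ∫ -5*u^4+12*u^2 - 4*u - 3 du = -u^5 + 4*u^3 - 2*u^2 - 3*u + C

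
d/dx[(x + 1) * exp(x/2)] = x*exp(x/2)/2 + 3*exp(x/2)/2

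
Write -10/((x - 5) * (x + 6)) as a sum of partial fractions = 10/(11*(x + 6)) - 10/(11*(x - 5))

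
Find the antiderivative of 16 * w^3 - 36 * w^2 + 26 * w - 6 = 4*w^4 - 12*w^3 + 13*w^2 - 6*w + C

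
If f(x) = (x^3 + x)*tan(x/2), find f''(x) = x^3*tan(x/2)^3/2 + x^3*tan(x/2)/2 + 3*x^2*tan(x/2)^2 + 3*x^2 + x*tan(x/2)^3/2 + 13*x*tan(x/2)/2 + tan(x/2)^2 + 1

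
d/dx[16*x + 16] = 16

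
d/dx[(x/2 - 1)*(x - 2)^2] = 3*x^2/2 - 6*x + 6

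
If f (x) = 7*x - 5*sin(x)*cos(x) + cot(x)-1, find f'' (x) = 10*sin(2*x) + 2*cos(x)/sin(x)^3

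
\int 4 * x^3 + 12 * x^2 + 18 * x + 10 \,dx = x^4 + 4*x^3 + 9*x^2 + 10*x + C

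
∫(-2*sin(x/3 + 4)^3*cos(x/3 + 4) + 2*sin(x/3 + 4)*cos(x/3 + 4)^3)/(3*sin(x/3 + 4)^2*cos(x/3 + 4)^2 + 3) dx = log(sin(x/3 + 4)^2*cos(x/3 + 4)^2 + 1) + C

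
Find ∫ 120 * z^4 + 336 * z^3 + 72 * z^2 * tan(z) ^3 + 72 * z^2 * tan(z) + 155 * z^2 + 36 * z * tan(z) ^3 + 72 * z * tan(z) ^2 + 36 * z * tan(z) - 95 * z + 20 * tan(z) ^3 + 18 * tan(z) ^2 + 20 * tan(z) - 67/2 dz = (3*z^2 + 3*z/2 + 5/6)*(8*z^3 + 24*z^2 + 3*z + 12*tan(z)^2 - 24) + C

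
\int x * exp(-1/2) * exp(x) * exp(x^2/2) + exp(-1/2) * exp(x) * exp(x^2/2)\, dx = exp((x + 1)^2/2 - 1) + C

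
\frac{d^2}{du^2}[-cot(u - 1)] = -2*cos(u - 1)/sin(u - 1)^3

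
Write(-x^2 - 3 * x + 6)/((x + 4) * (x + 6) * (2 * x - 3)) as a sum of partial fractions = -1/(55*(2*x - 3)) - 2/(5*(x + 6)) - 1/(11*(x + 4))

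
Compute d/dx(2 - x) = -1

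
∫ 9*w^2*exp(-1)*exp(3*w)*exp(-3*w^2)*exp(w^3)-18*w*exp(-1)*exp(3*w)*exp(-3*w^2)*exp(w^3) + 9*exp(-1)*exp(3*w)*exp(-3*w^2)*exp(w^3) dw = 3*exp((w - 1)^3) + C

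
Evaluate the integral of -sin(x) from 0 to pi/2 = -1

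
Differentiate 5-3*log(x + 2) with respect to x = -3/(x + 2)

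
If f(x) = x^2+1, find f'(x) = 2*x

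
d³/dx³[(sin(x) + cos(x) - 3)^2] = -8*cos(2*x) + 6*sqrt(2)*cos(x + pi/4)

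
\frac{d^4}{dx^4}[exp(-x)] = exp(-x)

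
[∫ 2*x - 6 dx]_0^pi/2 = -9 + (-3 + pi/2)^2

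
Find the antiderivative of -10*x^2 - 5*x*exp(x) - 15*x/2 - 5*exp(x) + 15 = 5*x*(-8*x^2 - 9*x - 12*exp(x) + 36)/12 + C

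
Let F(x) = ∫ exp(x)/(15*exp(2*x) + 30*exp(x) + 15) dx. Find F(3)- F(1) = -E/(15*(1 + E)) + exp(3)/(15*(1 + exp(3)))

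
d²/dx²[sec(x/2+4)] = tan(x/2 + 4)^2*sec(x/2 + 4)/2 + sec(x/2 + 4)/4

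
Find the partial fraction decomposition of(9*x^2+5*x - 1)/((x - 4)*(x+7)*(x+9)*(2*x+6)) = -683/(312*(x + 9)) + 405/(176*(x + 7)) - 65/(336*(x + 3)) + 163/(2002*(x - 4))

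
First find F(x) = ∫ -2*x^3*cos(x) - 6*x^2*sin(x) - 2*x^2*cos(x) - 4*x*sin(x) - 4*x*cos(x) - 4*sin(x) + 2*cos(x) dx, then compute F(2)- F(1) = -30*sin(2) + 6*sin(1)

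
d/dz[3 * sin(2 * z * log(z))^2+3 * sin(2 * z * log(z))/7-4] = 6*log(z)*sin(4*z*log(z)) + 6*log(z)*cos(2*z*log(z))/7 + 6*sin(4*z*log(z)) + 6*cos(2*z*log(z))/7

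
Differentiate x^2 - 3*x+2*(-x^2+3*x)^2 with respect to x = 8*x^3 - 36*x^2 + 38*x - 3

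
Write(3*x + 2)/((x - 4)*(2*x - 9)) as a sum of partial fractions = 31/(2*x - 9) - 14/(x - 4)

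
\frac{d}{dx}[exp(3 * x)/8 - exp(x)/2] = 3*exp(3*x)/8 - exp(x)/2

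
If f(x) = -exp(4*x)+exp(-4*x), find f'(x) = (-4*exp(8*x) - 4)*exp(-4*x)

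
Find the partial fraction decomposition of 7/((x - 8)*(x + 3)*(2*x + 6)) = -7/(242*(x + 3)) - 7/(22*(x + 3)^2) + 7/(242*(x - 8))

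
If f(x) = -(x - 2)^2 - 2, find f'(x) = 4 - 2*x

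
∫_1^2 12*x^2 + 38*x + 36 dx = 121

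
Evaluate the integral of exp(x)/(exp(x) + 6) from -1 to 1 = -log(exp(-1) + 6) + log(E + 6)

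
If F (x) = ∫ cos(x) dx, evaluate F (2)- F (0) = sin(2)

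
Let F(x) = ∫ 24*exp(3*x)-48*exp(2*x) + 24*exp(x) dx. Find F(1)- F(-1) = -(-2 + 2*exp(-1))^3 + (-2 + 2*E)^3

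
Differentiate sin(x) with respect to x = cos(x)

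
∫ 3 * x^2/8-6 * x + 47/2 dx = x^3/8 - 3*x^2 + 47*x/2 + C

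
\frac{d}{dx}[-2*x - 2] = -2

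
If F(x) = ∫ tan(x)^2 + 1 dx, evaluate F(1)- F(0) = tan(1)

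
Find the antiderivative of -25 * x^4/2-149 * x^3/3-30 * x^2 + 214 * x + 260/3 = -5*x^5/2 - 149*x^4/12 - 10*x^3 + 107*x^2 + 260*x/3 + C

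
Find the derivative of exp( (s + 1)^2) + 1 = 2*s*exp(s^2 + 2*s + 1) + 2*exp(s^2 + 2*s + 1)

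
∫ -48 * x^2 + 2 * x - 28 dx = -16*x^3 + x^2 - 28*x + C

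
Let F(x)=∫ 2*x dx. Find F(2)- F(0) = 4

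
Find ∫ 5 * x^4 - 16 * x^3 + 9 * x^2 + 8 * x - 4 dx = x^5 - 4*x^4 + 3*x^3 + 4*x^2 - 4*x + C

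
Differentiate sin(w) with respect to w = cos(w)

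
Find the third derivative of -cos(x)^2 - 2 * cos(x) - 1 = -2*(4*cos(x) + 1)*sin(x)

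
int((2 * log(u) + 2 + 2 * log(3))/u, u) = (log(3*u) + 2)*log(3*u) + C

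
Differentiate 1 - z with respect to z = -1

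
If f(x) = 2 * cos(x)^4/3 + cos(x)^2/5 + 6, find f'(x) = -13*sin(2*x)/15 - sin(4*x)/3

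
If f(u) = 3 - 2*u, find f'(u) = -2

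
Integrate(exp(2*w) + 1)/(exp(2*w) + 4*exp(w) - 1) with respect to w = log(2*sinh(w) + 4) + C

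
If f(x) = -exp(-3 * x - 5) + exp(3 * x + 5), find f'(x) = (3*exp(6*x + 10) + 3)*exp(-3*x - 5)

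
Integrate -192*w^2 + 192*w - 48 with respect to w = -64*w^3 + 96*w^2 - 48*w + C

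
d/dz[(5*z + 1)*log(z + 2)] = (5*z*log(z + 2) + 5*z + 10*log(z + 2) + 1)/(z + 2)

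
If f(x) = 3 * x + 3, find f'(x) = 3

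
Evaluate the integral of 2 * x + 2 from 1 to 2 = 5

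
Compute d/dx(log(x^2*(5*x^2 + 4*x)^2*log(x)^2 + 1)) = (150*x^5*log(x)^2 + 50*x^5*log(x) + 200*x^4*log(x)^2 + 80*x^4*log(x) + 64*x^3*log(x)^2 + 32*x^3*log(x))/(25*x^6*log(x)^2 + 40*x^5*log(x)^2 + 16*x^4*log(x)^2 + 1)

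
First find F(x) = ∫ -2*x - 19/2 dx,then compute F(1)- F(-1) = -19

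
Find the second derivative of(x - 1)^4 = 12*x^2 - 24*x + 12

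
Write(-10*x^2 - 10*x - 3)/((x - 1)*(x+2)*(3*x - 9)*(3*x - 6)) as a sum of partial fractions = 23/(540*(x + 2)) - 23/(54*(x - 1)) + 7/(4*(x - 2)) - 41/(30*(x - 3))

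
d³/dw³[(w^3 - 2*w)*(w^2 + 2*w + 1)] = 60*w^2 + 48*w - 6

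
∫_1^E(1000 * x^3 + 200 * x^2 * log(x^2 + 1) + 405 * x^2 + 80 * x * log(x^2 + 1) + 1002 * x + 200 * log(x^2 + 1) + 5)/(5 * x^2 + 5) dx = -4*(log(2) + 5)^2 - 1 - log(2)/5 + log(1 + exp(2))/5 + E + 4*(log(1 + exp(2)) + 5*E)^2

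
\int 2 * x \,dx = x^2 + C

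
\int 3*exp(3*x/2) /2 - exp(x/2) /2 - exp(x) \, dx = exp(3*x/2) - exp(x/2) - exp(x) + C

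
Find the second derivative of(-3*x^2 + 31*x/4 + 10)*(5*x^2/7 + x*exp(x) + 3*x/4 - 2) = -3*x^3*exp(x) - 41*x^2*exp(x)/4 - 180*x^2/7 + 23*x*exp(x) + 138*x/7 + 71*exp(x)/2 + 2123/56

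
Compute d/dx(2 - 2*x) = -2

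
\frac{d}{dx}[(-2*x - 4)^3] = -24*x^2 - 96*x - 96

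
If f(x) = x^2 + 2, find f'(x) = 2*x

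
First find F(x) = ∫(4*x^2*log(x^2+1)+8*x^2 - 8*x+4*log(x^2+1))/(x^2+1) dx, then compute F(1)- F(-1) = 8*log(2)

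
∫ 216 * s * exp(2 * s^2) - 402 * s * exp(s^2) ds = (54*exp(s^2) - 201)*exp(s^2) + C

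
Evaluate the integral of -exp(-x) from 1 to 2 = -exp(-1) + exp(-2)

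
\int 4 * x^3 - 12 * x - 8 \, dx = x^4 - 6*x^2 - 8*x + C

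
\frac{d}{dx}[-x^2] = -2*x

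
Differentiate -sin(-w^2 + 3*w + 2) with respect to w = (2*w - 3)*cos(-w^2 + 3*w + 2)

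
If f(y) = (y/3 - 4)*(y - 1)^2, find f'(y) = y^2 - 28*y/3 + 25/3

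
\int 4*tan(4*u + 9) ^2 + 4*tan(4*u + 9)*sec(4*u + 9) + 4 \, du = tan(4*u + 9) + sec(4*u + 9) + C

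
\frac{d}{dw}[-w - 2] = -1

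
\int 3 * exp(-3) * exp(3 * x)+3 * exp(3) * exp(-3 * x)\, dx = 2*sinh(3*x - 3) + C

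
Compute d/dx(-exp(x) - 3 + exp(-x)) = (-exp(2*x) - 1)*exp(-x)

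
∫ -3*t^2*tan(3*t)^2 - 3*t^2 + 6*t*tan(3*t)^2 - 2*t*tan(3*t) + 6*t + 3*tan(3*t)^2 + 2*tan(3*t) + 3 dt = (-t^2 + 2*t + 1)*tan(3*t) + C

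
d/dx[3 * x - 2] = 3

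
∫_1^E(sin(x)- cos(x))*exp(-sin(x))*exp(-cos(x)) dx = -exp(-sin(1) - cos(1)) + exp(-sin(E) - cos(E))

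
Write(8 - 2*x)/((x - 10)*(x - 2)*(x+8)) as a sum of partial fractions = 2/(15*(x + 8)) - 1/(20*(x - 2)) - 1/(12*(x - 10))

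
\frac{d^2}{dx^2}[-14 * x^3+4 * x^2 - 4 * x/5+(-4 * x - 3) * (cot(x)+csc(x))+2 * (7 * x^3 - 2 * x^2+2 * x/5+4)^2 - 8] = 2940*x^4 - 1120*x^3 + 1152*x^2/5 + 2844*x/5 + 4*x/sin(x) - 8*x*cos(x)/sin(x)^3 - 8*x/sin(x)^3 - 1384/25 + 3/sin(x) + 8*cos(x)/sin(x)^2 + 8/sin(x)^2 - 6*cos(x)/sin(x)^3 - 6/sin(x)^3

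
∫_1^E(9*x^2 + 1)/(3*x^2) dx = -8/3 - exp(-1)/3 + 3*E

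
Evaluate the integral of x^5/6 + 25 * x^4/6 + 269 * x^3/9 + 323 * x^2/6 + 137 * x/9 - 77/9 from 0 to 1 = 76/3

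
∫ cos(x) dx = sin(x) + C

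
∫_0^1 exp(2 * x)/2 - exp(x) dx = -E + 3/4 + exp(2)/4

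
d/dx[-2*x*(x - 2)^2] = -6*x^2 + 16*x - 8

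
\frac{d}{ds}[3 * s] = 3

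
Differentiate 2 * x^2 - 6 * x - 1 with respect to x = 4*x - 6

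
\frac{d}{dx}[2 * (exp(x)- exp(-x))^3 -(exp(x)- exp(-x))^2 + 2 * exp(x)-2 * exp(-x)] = (6*exp(6*x) - 2*exp(5*x) - 4*exp(4*x) - 4*exp(2*x) + 2*exp(x) + 6)*exp(-3*x)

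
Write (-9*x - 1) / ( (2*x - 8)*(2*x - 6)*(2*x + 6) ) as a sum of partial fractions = 13/(168*(x + 3)) + 7/(12*(x - 3)) - 37/(56*(x - 4))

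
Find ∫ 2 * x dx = x^2 + C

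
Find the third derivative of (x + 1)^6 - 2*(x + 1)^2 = 120*x^3 + 360*x^2 + 360*x + 120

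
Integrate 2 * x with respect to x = x^2 + C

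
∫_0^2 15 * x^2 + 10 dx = 60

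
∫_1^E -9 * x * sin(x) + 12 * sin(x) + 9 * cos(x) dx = (-12 + 9*E)*cos(E) + 3*cos(1)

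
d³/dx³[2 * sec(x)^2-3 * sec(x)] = (3 - 16/cos(x) - 18/cos(x)^2 + 48/cos(x)^3)*sin(x)/cos(x)^2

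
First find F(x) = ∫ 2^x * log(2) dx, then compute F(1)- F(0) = 1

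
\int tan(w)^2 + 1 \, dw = tan(w) + C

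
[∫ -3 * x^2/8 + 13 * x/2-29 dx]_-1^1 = -233/4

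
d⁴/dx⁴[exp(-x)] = exp(-x)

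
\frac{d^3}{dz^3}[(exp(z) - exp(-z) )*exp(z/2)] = (27*exp(5*z/2) + exp(z/2))*exp(-z)/8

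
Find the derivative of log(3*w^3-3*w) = (3*w^2 - 1)/(w^3 - w)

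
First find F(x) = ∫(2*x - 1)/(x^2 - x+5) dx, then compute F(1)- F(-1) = -log(7) + log(5)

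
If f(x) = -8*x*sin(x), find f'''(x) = 8*x*cos(x) + 24*sin(x)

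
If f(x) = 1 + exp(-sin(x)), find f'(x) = -exp(-sin(x))*cos(x)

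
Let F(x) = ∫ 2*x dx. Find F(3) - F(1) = 8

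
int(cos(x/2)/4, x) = sin(x/2)/2 + C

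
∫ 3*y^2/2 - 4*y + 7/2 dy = y^3/2 - 2*y^2 + 7*y/2 + C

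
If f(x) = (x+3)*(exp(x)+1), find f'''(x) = x*exp(x) + 6*exp(x)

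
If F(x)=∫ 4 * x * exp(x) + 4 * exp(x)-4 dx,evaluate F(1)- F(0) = -4 + 4*E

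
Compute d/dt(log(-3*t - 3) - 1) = 1/(t + 1)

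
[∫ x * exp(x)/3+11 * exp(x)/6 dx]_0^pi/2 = -3/2 + (pi/3 + 3)*exp(pi/2)/2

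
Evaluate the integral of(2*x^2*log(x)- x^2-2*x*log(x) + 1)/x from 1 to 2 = -1 + log(2)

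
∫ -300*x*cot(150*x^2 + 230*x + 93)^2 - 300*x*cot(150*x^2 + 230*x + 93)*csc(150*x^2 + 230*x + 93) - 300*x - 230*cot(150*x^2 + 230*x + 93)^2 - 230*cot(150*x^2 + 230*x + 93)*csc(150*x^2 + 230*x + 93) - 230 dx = cot(150*x^2 + 230*x + 93) + csc(150*x^2 + 230*x + 93) + C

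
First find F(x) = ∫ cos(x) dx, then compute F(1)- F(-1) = 2*sin(1)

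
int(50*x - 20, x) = 25*x^2 - 20*x + C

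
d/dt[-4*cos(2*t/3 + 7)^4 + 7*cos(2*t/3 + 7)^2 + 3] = 32*sin(2*t/3 + 7)*cos(2*t/3 + 7)^3/3 - 14*sin(4*t/3 + 14)/3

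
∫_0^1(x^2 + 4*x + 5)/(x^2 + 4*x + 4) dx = 7/6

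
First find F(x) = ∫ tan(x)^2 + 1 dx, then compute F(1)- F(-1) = 2*tan(1)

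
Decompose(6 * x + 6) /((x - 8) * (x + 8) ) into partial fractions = 21/(8*(x + 8)) + 27/(8*(x - 8))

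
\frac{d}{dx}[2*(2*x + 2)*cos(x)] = -4*x*sin(x) - 4*sin(x) + 4*cos(x)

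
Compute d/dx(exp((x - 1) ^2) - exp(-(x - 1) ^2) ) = (2*x*exp(2*x^2 - 4*x + 2) + 2*x - 2*exp(2*x^2 - 4*x + 2) - 2)*exp(-x^2 + 2*x - 1)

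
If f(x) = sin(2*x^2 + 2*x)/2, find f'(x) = (2*x + 1)*cos(2*x*(x + 1))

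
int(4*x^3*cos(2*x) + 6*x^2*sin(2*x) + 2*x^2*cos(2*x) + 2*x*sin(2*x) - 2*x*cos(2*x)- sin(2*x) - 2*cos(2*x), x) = (2*x^3 + x^2 - x - 1)*sin(2*x) + C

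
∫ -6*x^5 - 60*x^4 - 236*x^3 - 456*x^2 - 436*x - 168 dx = -x^6 - 12*x^5 - 59*x^4 - 152*x^3 - 218*x^2 - 168*x + C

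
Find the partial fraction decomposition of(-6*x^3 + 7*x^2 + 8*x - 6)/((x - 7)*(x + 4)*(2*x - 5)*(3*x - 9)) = -32/(39*(2*x - 5)) - 458/(3003*(x + 4)) + 27/(28*(x - 3)) - 185/(132*(x - 7))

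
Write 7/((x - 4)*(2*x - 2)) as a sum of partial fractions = -7/(6*(x - 1)) + 7/(6*(x - 4))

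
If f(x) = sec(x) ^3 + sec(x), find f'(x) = 3*tan(x)*sec(x)^3 + tan(x)*sec(x)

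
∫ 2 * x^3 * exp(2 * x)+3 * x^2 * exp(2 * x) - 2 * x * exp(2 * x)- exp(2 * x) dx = x*(x^2 - 1)*exp(2*x) + C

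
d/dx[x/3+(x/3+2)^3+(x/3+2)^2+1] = x^2/9 + 14*x/9 + 17/3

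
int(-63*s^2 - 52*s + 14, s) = -21*s^3 - 26*s^2 + 14*s + C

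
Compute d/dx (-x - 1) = -1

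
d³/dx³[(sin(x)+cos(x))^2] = -8*cos(2*x)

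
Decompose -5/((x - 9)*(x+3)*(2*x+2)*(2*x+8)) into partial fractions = 5/(156*(x + 4)) - 5/(96*(x + 3)) + 1/(48*(x + 1)) - 1/(1248*(x - 9))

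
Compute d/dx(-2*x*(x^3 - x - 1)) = -8*x^3 + 4*x + 2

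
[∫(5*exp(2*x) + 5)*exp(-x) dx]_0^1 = -5*exp(-1) + 5*E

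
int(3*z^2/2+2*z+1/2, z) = z^3/2 + z^2 + z/2 + C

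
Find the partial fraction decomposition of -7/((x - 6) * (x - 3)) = 7/(3*(x - 3)) - 7/(3*(x - 6))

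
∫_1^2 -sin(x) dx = -cos(1) + cos(2)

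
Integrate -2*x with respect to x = -x^2 + C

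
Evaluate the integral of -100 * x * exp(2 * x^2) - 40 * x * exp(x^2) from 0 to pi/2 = -25*exp(pi^2/2) - 20*exp(pi^2/4) + 45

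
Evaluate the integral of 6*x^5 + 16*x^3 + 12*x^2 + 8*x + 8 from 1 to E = -25 + (2 + 2*E + exp(3))^2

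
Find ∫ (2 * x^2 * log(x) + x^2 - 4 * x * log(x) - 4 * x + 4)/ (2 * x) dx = (x - 2)^2*log(x)/2 + C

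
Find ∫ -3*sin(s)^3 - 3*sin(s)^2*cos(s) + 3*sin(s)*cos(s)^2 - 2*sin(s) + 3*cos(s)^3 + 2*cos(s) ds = sqrt(2)*(sin(2*s) + 3)*sin(s + pi/4) + C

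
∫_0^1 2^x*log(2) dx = 1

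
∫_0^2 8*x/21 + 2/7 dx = 4/3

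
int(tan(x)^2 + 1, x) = tan(x) + C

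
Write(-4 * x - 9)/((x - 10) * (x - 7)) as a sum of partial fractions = 37/(3*(x - 7)) - 49/(3*(x - 10))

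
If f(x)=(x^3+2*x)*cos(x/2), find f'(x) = -x^3*sin(x/2)/2 + 3*x^2*cos(x/2) - x*sin(x/2) + 2*cos(x/2)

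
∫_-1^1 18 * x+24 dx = 48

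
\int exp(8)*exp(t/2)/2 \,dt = exp(t/2 + 8) + C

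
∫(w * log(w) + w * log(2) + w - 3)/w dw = (w - 3)*log(2*w) + C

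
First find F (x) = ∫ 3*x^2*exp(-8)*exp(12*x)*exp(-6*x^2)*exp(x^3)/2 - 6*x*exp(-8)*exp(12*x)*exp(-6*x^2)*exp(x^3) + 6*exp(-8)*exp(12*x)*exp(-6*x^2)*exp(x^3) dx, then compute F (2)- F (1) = 1/2 - exp(-1)/2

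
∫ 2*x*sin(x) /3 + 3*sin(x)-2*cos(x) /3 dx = (-2*x/3 - 3)*cos(x) + C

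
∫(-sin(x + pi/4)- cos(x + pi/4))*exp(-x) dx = exp(-x)*cos(x + pi/4) + C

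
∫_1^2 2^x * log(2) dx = 2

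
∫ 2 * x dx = x^2 + C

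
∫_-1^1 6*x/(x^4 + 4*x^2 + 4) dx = 0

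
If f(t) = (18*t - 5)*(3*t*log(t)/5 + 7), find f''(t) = (108*t*log(t) + 162*t - 15)/(5*t)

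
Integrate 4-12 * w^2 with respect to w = -4*w^3 + 4*w + C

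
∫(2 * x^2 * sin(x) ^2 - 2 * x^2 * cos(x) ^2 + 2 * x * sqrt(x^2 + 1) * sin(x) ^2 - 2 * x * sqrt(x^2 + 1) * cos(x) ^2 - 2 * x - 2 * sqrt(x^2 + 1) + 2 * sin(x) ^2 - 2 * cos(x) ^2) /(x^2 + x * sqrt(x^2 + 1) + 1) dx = -2*log(x + sqrt(x^2 + 1)) - sin(2*x) + C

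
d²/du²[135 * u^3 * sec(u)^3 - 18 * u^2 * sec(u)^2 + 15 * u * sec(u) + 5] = 3*(-1620*u^3*cos(u) + 2160*u^3/cos(u) + 3240*u^2*sin(u) + 48*u^2*cos(2*u) - 96*u^2 - 96*u*sin(2*u) + 1105*u*cos(u) - 5*u*cos(3*u) + 10*sin(u) + 10*sin(3*u) - 24*cos(2*u) - 24)/(cos(2*u) + 1)^2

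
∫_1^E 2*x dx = -1 + exp(2)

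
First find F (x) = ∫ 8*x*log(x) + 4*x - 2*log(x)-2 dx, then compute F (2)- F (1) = 12*log(2)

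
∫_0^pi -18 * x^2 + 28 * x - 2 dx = (4 - 3*pi)*(-2*pi - 2 + 2*pi^2) + 8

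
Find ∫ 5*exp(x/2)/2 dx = 5*exp(x/2) + C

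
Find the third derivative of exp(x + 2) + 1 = exp(x + 2)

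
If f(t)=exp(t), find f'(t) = exp(t)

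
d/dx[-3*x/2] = -3/2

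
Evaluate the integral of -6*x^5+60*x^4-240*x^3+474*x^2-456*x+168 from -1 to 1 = 676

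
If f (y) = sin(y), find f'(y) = cos(y)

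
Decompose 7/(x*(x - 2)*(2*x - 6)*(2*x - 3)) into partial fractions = 28/(9*(2*x - 3)) - 7/(4*(x - 2)) + 7/(18*(x - 3)) - 7/(36*x)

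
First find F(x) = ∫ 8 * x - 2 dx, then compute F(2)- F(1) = 10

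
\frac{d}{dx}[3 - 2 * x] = -2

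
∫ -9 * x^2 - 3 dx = -3*x^3 - 3*x + C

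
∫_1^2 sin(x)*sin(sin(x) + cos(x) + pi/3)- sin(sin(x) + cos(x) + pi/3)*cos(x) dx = cos(cos(2) + sin(2) + pi/3) - cos(cos(1) + sin(1) + pi/3)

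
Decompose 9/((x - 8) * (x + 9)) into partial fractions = -9/(17*(x + 9)) + 9/(17*(x - 8))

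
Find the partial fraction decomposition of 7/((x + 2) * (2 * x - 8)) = -7/(12*(x + 2)) + 7/(12*(x - 4))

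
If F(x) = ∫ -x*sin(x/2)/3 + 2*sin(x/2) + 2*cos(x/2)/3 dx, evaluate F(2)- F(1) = -8*cos(1)/3 + 10*cos(1/2)/3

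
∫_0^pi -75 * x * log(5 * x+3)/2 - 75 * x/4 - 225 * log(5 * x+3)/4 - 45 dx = (3 + 5*pi)*(-15*pi/4 - 9)*log(3 + 5*pi) + 27*log(3)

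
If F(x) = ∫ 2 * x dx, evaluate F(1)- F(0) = 1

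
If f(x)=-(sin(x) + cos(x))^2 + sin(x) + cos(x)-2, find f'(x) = -2*cos(2*x) + sqrt(2)*cos(x + pi/4)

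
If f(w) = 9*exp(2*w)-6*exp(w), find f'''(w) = 72*exp(2*w) - 6*exp(w)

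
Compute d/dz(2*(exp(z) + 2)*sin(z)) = 2*sqrt(2)*exp(z)*sin(z + pi/4) + 4*cos(z)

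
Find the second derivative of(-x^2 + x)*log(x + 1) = (-2*x^2*log(x + 1) - 3*x^2 - 4*x*log(x + 1) - 3*x - 2*log(x + 1) + 2)/(x^2 + 2*x + 1)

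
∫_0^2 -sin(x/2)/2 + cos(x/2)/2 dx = -1 + cos(1) + sin(1)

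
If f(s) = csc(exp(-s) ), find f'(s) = exp(-s)*cot(exp(-s))*csc(exp(-s))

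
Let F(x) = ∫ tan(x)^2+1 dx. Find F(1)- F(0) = tan(1)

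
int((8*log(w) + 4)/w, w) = (2*log(w) + 1)^2 + C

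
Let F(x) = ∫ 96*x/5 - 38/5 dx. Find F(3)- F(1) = 308/5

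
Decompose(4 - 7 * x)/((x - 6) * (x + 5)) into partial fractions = -39/(11*(x + 5)) - 38/(11*(x - 6))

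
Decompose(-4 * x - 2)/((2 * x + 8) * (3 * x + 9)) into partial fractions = -7/(3*(x + 4)) + 5/(3*(x + 3))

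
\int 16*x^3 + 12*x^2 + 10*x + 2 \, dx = 4*x^4 + 4*x^3 + 5*x^2 + 2*x + C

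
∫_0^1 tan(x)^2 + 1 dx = tan(1)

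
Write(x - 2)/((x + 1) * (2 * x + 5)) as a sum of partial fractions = 3/(2*x + 5) - 1/(x + 1)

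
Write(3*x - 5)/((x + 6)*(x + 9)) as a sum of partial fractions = 32/(3*(x + 9)) - 23/(3*(x + 6))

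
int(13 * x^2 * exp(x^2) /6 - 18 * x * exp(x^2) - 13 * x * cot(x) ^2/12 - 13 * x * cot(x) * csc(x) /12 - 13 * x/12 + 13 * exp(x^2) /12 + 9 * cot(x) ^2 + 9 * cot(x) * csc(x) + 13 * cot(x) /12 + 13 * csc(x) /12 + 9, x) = (13*x/12 - 9)*(exp(x^2) + cot(x) + csc(x)) + C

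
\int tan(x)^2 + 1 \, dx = tan(x) + C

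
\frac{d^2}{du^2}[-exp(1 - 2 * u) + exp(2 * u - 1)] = (4*exp(4*u - 2) - 4)*exp(1 - 2*u)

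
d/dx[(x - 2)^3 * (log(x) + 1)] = (3*x^3*log(x) + 4*x^3 - 12*x^2*log(x) - 18*x^2 + 12*x*log(x) + 24*x - 8)/x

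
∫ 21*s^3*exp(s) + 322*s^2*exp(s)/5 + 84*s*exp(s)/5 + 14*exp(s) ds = 7*s*(15*s^2 + s + 10)*exp(s)/5 + C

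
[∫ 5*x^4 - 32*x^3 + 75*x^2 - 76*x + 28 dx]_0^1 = 8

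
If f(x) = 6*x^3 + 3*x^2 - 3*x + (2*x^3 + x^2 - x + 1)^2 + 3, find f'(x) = 24*x^5 + 20*x^4 - 12*x^3 + 24*x^2 + 12*x - 5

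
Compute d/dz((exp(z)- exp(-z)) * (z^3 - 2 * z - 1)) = (z^3*exp(2*z) + z^3 + 3*z^2*exp(2*z) - 3*z^2 - 2*z*exp(2*z) - 2*z - 3*exp(2*z) + 1)*exp(-z)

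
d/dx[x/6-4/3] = 1/6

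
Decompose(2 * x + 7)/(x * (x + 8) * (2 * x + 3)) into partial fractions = -16/(39*(2*x + 3)) - 9/(104*(x + 8)) + 7/(24*x)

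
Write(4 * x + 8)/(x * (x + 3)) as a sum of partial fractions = 4/(3*(x + 3)) + 8/(3*x)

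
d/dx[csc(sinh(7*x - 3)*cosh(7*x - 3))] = -7*cos(sinh(7*x - 3)*cosh(7*x - 3))*cosh(14*x - 6)/sin(sinh(7*x - 3)*cosh(7*x - 3))^2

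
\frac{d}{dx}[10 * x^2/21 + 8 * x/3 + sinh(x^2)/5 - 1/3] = 2*x*cosh(x^2)/5 + 20*x/21 + 8/3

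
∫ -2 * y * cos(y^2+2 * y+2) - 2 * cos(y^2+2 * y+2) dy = -sin((y + 1)^2 + 1) + C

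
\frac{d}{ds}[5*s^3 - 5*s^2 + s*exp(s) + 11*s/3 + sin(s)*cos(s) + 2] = 15*s^2 + s*exp(s) - 10*s + exp(s) + cos(2*s) + 11/3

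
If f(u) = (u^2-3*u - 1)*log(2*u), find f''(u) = (2*u^2*log(u) + 2*u^2*log(2) + 3*u^2 - 3*u + 1)/u^2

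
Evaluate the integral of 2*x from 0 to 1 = 1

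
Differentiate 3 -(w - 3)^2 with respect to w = 6 - 2*w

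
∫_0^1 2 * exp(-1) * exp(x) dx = 2 - 2*exp(-1)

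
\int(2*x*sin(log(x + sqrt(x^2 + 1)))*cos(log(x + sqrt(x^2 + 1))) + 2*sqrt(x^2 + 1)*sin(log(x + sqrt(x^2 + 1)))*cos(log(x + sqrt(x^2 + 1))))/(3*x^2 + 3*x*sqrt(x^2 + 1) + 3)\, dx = sin(log(x + sqrt(x^2 + 1)))^2/3 + C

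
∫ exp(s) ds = exp(s) + C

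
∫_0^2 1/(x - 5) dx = -log(10) + log(6)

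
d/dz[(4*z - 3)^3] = 192*z^2 - 288*z + 108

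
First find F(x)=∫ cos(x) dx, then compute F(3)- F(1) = -sin(1) + sin(3)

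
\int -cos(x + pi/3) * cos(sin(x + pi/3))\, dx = -sin(sin(x + pi/3)) + C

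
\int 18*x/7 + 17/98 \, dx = 9*x^2/7 + 17*x/98 + C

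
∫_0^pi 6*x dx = 3*pi^2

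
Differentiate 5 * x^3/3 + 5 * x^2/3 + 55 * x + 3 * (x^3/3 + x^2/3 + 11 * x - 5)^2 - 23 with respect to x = 2*x^5 + 10*x^4/3 + 268*x^3/3 + 41*x^2 + 2128*x/3 - 275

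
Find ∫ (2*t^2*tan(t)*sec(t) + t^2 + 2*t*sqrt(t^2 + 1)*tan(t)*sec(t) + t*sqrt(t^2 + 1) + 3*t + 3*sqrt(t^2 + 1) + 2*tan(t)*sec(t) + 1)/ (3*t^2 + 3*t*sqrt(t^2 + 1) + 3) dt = t/3 + log(t + sqrt(t^2 + 1)) + 2/(3*cos(t)) + C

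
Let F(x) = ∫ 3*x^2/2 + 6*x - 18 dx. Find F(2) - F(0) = -20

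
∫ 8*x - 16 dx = 4*x^2 - 16*x + C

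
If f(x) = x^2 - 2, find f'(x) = 2*x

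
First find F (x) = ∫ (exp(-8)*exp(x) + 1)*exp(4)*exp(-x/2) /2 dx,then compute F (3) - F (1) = -exp(5/2) - exp(-7/2) + exp(-5/2) + exp(7/2)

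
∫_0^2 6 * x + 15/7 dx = 114/7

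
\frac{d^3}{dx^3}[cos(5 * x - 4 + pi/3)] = 125*sin(5*x - 4 + pi/3)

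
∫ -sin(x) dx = cos(x) + C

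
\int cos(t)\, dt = sin(t) + C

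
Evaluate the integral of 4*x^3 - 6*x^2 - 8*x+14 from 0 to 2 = 12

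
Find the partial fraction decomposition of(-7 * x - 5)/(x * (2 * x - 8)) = -33/(8*(x - 4)) + 5/(8*x)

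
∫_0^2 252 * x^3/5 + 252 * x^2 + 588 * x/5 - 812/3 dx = 8512/15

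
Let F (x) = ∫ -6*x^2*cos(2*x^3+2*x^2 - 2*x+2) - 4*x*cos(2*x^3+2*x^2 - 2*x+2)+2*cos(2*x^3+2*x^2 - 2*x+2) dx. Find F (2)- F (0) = -sin(22) + sin(2)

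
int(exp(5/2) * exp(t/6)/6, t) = exp(t/6 + 5/2) + C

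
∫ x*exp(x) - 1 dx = (x - 1)*(exp(x) - 1) + C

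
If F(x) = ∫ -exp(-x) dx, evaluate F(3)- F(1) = -exp(-1) + exp(-3)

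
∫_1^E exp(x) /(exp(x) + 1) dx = -log(1 + E) + log(1 + exp(E))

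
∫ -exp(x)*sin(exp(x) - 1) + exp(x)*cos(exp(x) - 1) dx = sqrt(2)*cos(-exp(x) + pi/4 + 1) + C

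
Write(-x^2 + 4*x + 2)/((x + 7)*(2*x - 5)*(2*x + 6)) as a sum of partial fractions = 23/(418*(2*x - 5)) - 75/(152*(x + 7)) + 19/(88*(x + 3))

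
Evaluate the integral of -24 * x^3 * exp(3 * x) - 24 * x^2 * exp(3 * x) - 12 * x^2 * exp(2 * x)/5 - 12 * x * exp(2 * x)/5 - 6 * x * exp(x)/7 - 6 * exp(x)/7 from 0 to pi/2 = -pi^3*exp(3*pi/2) - 3*pi^2*exp(pi)/10 - 3*pi*exp(pi/2)/7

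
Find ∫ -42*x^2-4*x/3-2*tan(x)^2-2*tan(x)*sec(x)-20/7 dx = -14*x^3 - 2*x^2/3 - 6*x/7 - 2*tan(x) - 2/cos(x) + C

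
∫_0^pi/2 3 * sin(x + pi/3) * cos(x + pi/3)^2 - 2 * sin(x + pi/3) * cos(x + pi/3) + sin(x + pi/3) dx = 9/8 + 7*sqrt(3)/8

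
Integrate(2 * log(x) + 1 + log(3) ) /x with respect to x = (log(x) + 1)*log(3*x) + C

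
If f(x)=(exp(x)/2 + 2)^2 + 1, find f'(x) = exp(2*x)/2 + 2*exp(x)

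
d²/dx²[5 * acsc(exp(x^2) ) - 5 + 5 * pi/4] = (20*x^2*exp(2*x^2) - 10*exp(2*x^2) + 10)/(sqrt(1 - exp(-2*x^2))*exp(3*x^2) - sqrt(1 - exp(-2*x^2))*exp(x^2))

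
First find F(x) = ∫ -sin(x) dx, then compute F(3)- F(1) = cos(3) - cos(1)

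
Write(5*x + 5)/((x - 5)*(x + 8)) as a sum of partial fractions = 35/(13*(x + 8)) + 30/(13*(x - 5))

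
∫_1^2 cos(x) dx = -sin(1) + sin(2)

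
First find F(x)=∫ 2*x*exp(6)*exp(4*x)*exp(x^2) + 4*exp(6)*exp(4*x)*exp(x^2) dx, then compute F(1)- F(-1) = -exp(3) + exp(11)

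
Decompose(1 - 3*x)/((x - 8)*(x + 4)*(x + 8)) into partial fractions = 25/(64*(x + 8)) - 13/(48*(x + 4)) - 23/(192*(x - 8))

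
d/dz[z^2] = 2*z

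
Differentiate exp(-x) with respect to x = -exp(-x)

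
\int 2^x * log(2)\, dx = 2^x + C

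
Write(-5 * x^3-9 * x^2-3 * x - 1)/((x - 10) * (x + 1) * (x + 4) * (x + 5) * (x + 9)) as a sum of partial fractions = 1471/(1520*(x + 9)) - 69/(40*(x + 5)) + 187/(210*(x + 4)) + 1/(528*(x + 1)) - 1977/(14630*(x - 10))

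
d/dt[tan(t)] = cos(t)^(-2)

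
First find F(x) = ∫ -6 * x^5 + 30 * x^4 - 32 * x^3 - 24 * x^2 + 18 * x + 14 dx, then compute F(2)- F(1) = -12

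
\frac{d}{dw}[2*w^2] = 4*w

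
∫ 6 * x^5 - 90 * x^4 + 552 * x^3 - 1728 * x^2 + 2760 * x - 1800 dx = x^6 - 18*x^5 + 138*x^4 - 576*x^3 + 1380*x^2 - 1800*x + C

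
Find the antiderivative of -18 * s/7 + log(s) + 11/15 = s*(-135*s + 105*log(s) - 28)/105 + C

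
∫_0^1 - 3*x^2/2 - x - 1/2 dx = -3/2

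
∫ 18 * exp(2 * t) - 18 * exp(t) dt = 9*(1 - exp(t))^2 + C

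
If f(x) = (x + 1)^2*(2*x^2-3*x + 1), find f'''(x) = 48*x + 6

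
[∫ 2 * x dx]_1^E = -1 + exp(2)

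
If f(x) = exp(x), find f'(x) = exp(x)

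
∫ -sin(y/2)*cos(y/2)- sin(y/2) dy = (cos(y/2) + 1)^2 + C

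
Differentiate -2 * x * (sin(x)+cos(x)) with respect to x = -2*sqrt(2)*(x*cos(x + pi/4) + sin(x + pi/4))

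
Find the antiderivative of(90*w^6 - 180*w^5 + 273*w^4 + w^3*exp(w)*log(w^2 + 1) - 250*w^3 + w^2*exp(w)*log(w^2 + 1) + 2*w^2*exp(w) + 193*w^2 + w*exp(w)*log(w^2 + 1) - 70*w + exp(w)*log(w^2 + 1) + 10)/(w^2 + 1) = w*((3*w^2 - 5*w + 5)*(6*w^2 - 5*w + 2) + exp(w)*log(w^2 + 1)) + C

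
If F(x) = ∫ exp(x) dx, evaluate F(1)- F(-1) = E - exp(-1)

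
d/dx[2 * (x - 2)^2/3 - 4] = 4*x/3 - 8/3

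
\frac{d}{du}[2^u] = 2^u*log(2)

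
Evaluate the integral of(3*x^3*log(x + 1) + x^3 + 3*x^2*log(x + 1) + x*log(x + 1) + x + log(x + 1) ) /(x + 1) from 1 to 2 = -2*log(2) + 10*log(3)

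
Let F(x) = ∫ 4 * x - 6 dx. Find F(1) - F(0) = -4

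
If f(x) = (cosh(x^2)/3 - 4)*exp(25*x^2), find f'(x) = 2*x*(sinh(x^2)/3 + 25*cosh(x^2)/3 - 100)*exp(25*x^2)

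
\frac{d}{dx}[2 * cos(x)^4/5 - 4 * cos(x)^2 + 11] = 18*sin(2*x)/5 - sin(4*x)/5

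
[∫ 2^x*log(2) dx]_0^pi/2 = -1 + 2^(pi/2)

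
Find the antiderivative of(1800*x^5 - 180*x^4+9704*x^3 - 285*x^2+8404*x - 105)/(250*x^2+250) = 11*x^2 - x/10 + (15*x^2 - x + 20)^2/125 + log(x^2 + 1) + C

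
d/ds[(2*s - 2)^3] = 24*s^2 - 48*s + 24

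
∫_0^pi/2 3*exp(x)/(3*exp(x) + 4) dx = -log(7) + log(4 + 3*exp(pi/2))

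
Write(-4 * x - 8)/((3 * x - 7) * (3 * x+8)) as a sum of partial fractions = -8/(45*(3*x + 8)) - 52/(45*(3*x - 7))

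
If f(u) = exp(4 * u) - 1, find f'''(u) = 64*exp(4*u)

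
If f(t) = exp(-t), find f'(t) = -exp(-t)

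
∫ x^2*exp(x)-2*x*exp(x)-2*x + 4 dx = (x - 2)^2*(exp(x) - 1) + C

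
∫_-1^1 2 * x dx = 0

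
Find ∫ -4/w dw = -4*log(w) + C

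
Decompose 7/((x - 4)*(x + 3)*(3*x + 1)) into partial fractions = -63/(104*(3*x + 1)) + 1/(8*(x + 3)) + 1/(13*(x - 4))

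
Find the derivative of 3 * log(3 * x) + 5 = 3/x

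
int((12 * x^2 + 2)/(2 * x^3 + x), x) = 2*log(2*x^3 + x) + C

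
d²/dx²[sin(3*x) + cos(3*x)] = -9*sin(3*x) - 9*cos(3*x)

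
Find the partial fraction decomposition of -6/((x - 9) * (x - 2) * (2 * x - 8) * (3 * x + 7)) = 81/(8398*(3*x + 7)) - 3/(182*(x - 2)) + 3/(190*(x - 4)) - 3/(1190*(x - 9))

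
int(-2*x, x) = -x^2 + C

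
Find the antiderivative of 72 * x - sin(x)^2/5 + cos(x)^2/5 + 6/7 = 36*x^2 + 6*x/7 + sin(2*x)/10 + C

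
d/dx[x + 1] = 1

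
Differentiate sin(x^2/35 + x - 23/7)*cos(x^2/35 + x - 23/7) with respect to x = -2*x*sin(x^2/35 + x - 23/7)^2/35 + 2*x*cos(x^2/35 + x - 23/7)^2/35 - sin(x^2/35 + x - 23/7)^2 + cos(x^2/35 + x - 23/7)^2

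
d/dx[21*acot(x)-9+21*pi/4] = -21/(x^2 + 1)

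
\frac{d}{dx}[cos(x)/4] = -sin(x)/4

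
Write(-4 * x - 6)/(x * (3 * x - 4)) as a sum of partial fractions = -17/(2*(3*x - 4)) + 3/(2*x)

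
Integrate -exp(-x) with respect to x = exp(-x) + C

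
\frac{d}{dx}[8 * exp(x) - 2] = 8*exp(x)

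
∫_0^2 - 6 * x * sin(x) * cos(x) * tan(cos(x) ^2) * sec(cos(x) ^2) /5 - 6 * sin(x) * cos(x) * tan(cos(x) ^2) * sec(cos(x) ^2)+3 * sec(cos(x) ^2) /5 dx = -3*sec(1) + 21*sec(cos(2)^2)/5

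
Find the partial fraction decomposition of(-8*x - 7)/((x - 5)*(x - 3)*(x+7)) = 49/(120*(x + 7)) + 31/(20*(x - 3)) - 47/(24*(x - 5))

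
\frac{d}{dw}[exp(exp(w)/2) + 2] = exp(w + exp(w)/2)/2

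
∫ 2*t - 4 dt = t^2 - 4*t + C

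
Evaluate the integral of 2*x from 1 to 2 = 3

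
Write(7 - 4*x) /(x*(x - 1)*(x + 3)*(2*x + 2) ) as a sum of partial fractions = -19/(48*(x + 3)) + 11/(8*(x + 1)) + 3/(16*(x - 1)) - 7/(6*x)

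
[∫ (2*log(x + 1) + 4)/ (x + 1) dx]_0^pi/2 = -4 + (log(1 + pi/2) + 2)^2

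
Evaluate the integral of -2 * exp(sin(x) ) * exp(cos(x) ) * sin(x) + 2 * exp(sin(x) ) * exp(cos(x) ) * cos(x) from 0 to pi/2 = 0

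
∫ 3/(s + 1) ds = log(2*(s + 1)^3) + C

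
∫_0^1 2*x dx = 1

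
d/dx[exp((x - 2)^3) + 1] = 3*x^2*exp(x^3 - 6*x^2 + 12*x - 8) - 12*x*exp(x^3 - 6*x^2 + 12*x - 8) + 12*exp(x^3 - 6*x^2 + 12*x - 8)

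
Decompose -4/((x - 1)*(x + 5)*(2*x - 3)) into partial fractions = -16/(13*(2*x - 3)) - 2/(39*(x + 5)) + 2/(3*(x - 1))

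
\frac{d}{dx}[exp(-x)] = -exp(-x)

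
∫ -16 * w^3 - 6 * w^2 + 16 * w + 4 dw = -4*w^4 - 2*w^3 + 8*w^2 + 4*w + C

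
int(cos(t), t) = sin(t) + C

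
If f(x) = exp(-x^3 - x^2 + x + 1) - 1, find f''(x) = (9*x^4 + 12*x^3 - 2*x^2 - 10*x - 1)*exp(-x^3 - x^2 + x + 1)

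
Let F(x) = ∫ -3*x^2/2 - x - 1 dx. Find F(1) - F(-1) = -3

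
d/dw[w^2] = 2*w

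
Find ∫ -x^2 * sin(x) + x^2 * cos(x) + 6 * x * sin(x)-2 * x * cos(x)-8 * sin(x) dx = sqrt(2)*(x - 2)^2*sin(x + pi/4) + C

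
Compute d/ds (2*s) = 2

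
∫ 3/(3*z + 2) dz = log(6*z + 4) + C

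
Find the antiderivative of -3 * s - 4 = -3*s^2/2 - 4*s + C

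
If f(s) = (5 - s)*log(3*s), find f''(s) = (-s - 5)/s^2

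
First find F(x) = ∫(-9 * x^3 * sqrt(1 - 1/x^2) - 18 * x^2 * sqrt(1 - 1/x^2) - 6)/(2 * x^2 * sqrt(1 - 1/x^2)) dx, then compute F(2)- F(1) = -63/4 - pi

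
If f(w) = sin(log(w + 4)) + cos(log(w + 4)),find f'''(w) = 2*(sin(log(w + 4)) + 2*cos(log(w + 4)))/(w^3 + 12*w^2 + 48*w + 64)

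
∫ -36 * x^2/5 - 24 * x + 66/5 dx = -12*x^3/5 - 12*x^2 + 66*x/5 + C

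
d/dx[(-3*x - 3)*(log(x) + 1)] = (-3*x*log(x) - 6*x - 3)/x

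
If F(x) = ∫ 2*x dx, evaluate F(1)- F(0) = 1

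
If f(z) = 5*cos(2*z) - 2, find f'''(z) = 40*sin(2*z)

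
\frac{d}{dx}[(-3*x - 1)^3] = -81*x^2 - 54*x - 9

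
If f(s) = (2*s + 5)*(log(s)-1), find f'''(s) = (10 - 2*s)/s^3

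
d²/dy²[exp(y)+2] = exp(y)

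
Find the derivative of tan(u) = cos(u)^(-2)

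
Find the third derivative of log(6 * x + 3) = 16/(8*x^3 + 12*x^2 + 6*x + 1)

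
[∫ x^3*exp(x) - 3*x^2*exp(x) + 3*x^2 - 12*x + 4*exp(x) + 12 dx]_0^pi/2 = (-2 + pi/2)^3*(1 + exp(pi/2)) + 16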